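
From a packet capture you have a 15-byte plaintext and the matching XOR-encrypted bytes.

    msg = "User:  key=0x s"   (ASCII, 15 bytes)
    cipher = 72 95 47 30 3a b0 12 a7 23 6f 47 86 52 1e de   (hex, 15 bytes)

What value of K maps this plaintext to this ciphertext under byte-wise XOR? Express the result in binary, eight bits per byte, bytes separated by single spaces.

Since cipher = msg ⊕ K, XORing both sides with msg gives K = msg ⊕ cipher.
55 ^ 72 = 27
73 ^ 95 = e6
65 ^ 47 = 22
72 ^ 30 = 42
3a ^ 3a = 00
20 ^ b0 = 90
20 ^ 12 = 32
6b ^ a7 = cc
65 ^ 23 = 46
79 ^ 6f = 16
3d ^ 47 = 7a
30 ^ 86 = b6
78 ^ 52 = 2a
20 ^ 1e = 3e
73 ^ de = ad

00100111 11100110 00100010 01000010 00000000 10010000 00110010 11001100 01000110 00010110 01111010 10110110 00101010 00111110 10101101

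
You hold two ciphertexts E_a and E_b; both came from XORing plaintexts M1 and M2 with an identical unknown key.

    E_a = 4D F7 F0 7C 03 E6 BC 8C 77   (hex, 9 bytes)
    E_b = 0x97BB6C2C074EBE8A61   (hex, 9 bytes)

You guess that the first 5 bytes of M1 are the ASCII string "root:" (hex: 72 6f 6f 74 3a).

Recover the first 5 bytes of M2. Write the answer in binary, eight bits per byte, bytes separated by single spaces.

First, E_a ⊕ E_b = (M1 ⊕ K) ⊕ (M2 ⊕ K) = M1 ⊕ M2, so the key drops out. Then M2 = (M1 ⊕ M2) ⊕ M1 over the first 5 bytes.
byte 0: (4d xor 97) xor 72 = da xor 72 = a8
byte 1: (f7 xor bb) xor 6f = 4c xor 6f = 23
byte 2: (f0 xor 6c) xor 6f = 9c xor 6f = f3
byte 3: (7c xor 2c) xor 74 = 50 xor 74 = 24
byte 4: (03 xor 07) xor 3a = 04 xor 3a = 3e

10101000 00100011 11110011 00100100 00111110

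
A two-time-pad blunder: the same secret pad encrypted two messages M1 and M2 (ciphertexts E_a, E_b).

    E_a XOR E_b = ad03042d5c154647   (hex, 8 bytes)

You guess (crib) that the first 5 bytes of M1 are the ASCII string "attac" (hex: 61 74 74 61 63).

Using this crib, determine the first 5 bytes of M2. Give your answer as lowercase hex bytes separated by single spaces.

cc 77 70 4c 3f

Since E_a ⊕ E_b = M1 ⊕ M2, XORing with the guessed M1 bytes yields the corresponding M2 bytes: M2 = (E_a ⊕ E_b) ⊕ M1.
ad ^ 61 = cc
03 ^ 74 = 77
04 ^ 74 = 70
2d ^ 61 = 4c
5c ^ 63 = 3f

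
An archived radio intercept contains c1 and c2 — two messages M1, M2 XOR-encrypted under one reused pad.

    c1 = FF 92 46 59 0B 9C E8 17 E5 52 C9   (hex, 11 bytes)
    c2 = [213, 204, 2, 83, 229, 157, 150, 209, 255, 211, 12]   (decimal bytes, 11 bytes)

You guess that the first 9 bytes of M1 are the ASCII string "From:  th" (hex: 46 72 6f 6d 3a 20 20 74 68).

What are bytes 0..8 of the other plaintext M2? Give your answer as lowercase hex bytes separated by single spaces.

6c 2c 2b 67 d4 21 5e b2 72

First, c1 ⊕ c2 = (M1 ⊕ K) ⊕ (M2 ⊕ K) = M1 ⊕ M2, so the key drops out. Then M2 = (M1 ⊕ M2) ⊕ M1 over the first 9 bytes.
byte 0: (ff xor d5) xor 46 = 2a xor 46 = 6c
byte 1: (92 xor cc) xor 72 = 5e xor 72 = 2c
byte 2: (46 xor 02) xor 6f = 44 xor 6f = 2b
byte 3: (59 xor 53) xor 6d = 0a xor 6d = 67
byte 4: (0b xor e5) xor 3a = ee xor 3a = d4
byte 5: (9c xor 9d) xor 20 = 01 xor 20 = 21
byte 6: (e8 xor 96) xor 20 = 7e xor 20 = 5e
byte 7: (17 xor d1) xor 74 = c6 xor 74 = b2
byte 8: (e5 xor ff) xor 68 = 1a xor 68 = 72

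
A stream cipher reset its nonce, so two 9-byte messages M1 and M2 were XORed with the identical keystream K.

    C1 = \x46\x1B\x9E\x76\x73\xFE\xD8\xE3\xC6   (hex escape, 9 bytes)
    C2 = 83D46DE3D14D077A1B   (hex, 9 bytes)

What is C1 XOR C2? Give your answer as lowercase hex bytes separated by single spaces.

c5 cf f3 95 a2 b3 df 99 dd

C1 ⊕ C2 = (M1 ⊕ K) ⊕ (M2 ⊕ K) = M1 ⊕ M2 — the shared key cancels under XOR.
46 ^ 83 = c5
1b ^ d4 = cf
9e ^ 6d = f3
76 ^ e3 = 95
73 ^ d1 = a2
fe ^ 4d = b3
d8 ^ 07 = df
e3 ^ 7a = 99
c6 ^ 1b = dd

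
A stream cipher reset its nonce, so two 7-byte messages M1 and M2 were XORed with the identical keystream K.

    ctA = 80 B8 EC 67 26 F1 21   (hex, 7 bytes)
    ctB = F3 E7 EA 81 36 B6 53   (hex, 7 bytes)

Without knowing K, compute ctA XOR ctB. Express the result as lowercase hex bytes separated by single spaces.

ctA ⊕ ctB = (M1 ⊕ K) ⊕ (M2 ⊕ K) = M1 ⊕ M2 — the shared key cancels under XOR.
byte 0: 10000000 XOR 11110011 = 01110011
byte 1: 10111000 XOR 11100111 = 01011111
byte 2: 11101100 XOR 11101010 = 00000110
byte 3: 01100111 XOR 10000001 = 11100110
byte 4: 00100110 XOR 00110110 = 00010000
byte 5: 11110001 XOR 10110110 = 01000111
byte 6: 00100001 XOR 01010011 = 01110010

73 5f 06 e6 10 47 72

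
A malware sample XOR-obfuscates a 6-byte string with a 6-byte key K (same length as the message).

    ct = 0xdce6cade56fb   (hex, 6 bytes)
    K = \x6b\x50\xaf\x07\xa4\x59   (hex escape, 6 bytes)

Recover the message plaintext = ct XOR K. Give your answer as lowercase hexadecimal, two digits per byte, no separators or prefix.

b7b665d9f2a2

byte 0: dc ⊕ 6b = b7
byte 1: e6 ⊕ 50 = b6
byte 2: ca ⊕ af = 65
byte 3: de ⊕ 07 = d9
byte 4: 56 ⊕ a4 = f2
byte 5: fb ⊕ 59 = a2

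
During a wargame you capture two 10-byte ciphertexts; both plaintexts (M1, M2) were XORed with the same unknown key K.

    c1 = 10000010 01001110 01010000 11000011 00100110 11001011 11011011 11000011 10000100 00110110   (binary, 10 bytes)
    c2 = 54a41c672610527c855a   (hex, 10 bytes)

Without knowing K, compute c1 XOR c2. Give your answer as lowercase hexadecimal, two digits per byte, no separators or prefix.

d6ea4ca400db89bf016c

c1 ⊕ c2 = (M1 ⊕ K) ⊕ (M2 ⊕ K) = M1 ⊕ M2 — the shared key cancels under XOR.
82 ⊕ 54 = d6
4e ⊕ a4 = ea
50 ⊕ 1c = 4c
c3 ⊕ 67 = a4
26 ⊕ 26 = 00
cb ⊕ 10 = db
db ⊕ 52 = 89
c3 ⊕ 7c = bf
84 ⊕ 85 = 01
36 ⊕ 5a = 6c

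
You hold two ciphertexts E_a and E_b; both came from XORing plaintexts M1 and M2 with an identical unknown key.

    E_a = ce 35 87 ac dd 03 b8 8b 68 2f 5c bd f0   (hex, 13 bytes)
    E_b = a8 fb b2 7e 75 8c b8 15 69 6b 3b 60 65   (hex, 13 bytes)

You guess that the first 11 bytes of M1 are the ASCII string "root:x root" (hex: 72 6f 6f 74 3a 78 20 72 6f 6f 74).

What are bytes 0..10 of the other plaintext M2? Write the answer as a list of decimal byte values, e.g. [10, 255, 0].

[20, 161, 90, 166, 146, 247, 32, 236, 110, 43, 19]

First, E_a ⊕ E_b = (M1 ⊕ K) ⊕ (M2 ⊕ K) = M1 ⊕ M2, so the key drops out. Then M2 = (M1 ⊕ M2) ⊕ M1 over the first 11 bytes.
byte 0: (ce ^ a8) ^ 72 = 66 ^ 72 = 14
byte 1: (35 ^ fb) ^ 6f = ce ^ 6f = a1
byte 2: (87 ^ b2) ^ 6f = 35 ^ 6f = 5a
byte 3: (ac ^ 7e) ^ 74 = d2 ^ 74 = a6
byte 4: (dd ^ 75) ^ 3a = a8 ^ 3a = 92
byte 5: (03 ^ 8c) ^ 78 = 8f ^ 78 = f7
byte 6: (b8 ^ b8) ^ 20 = 00 ^ 20 = 20
byte 7: (8b ^ 15) ^ 72 = 9e ^ 72 = ec
byte 8: (68 ^ 69) ^ 6f = 01 ^ 6f = 6e
byte 9: (2f ^ 6b) ^ 6f = 44 ^ 6f = 2b
byte 10: (5c ^ 3b) ^ 74 = 67 ^ 74 = 13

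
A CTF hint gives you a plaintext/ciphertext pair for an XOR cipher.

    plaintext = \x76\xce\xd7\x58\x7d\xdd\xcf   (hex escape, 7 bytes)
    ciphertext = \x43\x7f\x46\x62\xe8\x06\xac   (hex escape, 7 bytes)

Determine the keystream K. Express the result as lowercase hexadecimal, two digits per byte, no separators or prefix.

Since ciphertext = plaintext ⊕ K, XORing both sides with plaintext gives K = plaintext ⊕ ciphertext.
76 xor 43 = 35
ce xor 7f = b1
d7 xor 46 = 91
58 xor 62 = 3a
7d xor e8 = 95
dd xor 06 = db
cf xor ac = 63

35b1913a95db63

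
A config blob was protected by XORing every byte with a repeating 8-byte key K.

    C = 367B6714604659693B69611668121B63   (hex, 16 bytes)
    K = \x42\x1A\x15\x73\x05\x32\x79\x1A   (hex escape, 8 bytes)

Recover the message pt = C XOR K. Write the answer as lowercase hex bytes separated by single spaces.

The 8-byte key repeats, so the effective keystream is 42 1a 15 73 05 32 79 1a 42 1a 15 73 05 32 79 1a.
byte 0: 36 XOR 42 = 74
byte 1: 7b XOR 1a = 61
byte 2: 67 XOR 15 = 72
byte 3: 14 XOR 73 = 67
byte 4: 60 XOR 05 = 65
byte 5: 46 XOR 32 = 74
byte 6: 59 XOR 79 = 20
byte 7: 69 XOR 1a = 73
byte 8: 3b XOR 42 = 79
byte 9: 69 XOR 1a = 73
byte 10: 61 XOR 15 = 74
byte 11: 16 XOR 73 = 65
byte 12: 68 XOR 05 = 6d
byte 13: 12 XOR 32 = 20
byte 14: 1b XOR 79 = 62
byte 15: 63 XOR 1a = 79

74 61 72 67 65 74 20 73 79 73 74 65 6d 20 62 79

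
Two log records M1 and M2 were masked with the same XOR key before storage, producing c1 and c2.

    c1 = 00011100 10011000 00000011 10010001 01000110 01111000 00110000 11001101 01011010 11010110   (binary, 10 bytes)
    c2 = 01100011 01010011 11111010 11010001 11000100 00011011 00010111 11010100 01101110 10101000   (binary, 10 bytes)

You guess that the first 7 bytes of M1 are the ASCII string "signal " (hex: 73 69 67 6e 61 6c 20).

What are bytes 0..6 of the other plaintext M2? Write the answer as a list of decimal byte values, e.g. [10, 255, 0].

First, c1 ⊕ c2 = (M1 ⊕ K) ⊕ (M2 ⊕ K) = M1 ⊕ M2, so the key drops out. Then M2 = (M1 ⊕ M2) ⊕ M1 over the first 7 bytes.
byte 0: (1c ^ 63) ^ 73 = 7f ^ 73 = 0c
byte 1: (98 ^ 53) ^ 69 = cb ^ 69 = a2
byte 2: (03 ^ fa) ^ 67 = f9 ^ 67 = 9e
byte 3: (91 ^ d1) ^ 6e = 40 ^ 6e = 2e
byte 4: (46 ^ c4) ^ 61 = 82 ^ 61 = e3
byte 5: (78 ^ 1b) ^ 6c = 63 ^ 6c = 0f
byte 6: (30 ^ 17) ^ 20 = 27 ^ 20 = 07

[12, 162, 158, 46, 227, 15, 7]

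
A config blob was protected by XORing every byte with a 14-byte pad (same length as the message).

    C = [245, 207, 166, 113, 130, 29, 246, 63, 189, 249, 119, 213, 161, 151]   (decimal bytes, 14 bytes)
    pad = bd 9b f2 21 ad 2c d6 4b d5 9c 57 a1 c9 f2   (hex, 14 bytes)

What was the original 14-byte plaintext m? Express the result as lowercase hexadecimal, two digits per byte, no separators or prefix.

485454502f312074686520746865

11110101 xor 10111101 = 01001000
11001111 xor 10011011 = 01010100
10100110 xor 11110010 = 01010100
01110001 xor 00100001 = 01010000
10000010 xor 10101101 = 00101111
00011101 xor 00101100 = 00110001
11110110 xor 11010110 = 00100000
00111111 xor 01001011 = 01110100
10111101 xor 11010101 = 01101000
11111001 xor 10011100 = 01100101
01110111 xor 01010111 = 00100000
11010101 xor 10100001 = 01110100
10100001 xor 11001001 = 01101000
10010111 xor 11110010 = 01100101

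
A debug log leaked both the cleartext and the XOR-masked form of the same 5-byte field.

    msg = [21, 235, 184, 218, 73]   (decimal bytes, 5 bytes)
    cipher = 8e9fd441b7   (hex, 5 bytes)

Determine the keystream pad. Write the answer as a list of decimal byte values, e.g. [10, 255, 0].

Since cipher = msg ⊕ pad, XORing both sides with msg gives pad = msg ⊕ cipher.
byte 0:  21 xor 142 = 155
byte 1: 235 xor 159 = 116
byte 2: 184 xor 212 = 108
byte 3: 218 xor  65 = 155
byte 4:  73 xor 183 = 254

[155, 116, 108, 155, 254]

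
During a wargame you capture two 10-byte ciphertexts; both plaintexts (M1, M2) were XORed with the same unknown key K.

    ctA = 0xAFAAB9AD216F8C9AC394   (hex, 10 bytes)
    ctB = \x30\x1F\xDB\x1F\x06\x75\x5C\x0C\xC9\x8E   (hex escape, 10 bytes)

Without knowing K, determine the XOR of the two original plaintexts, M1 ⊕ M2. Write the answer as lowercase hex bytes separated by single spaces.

ctA ⊕ ctB = (M1 ⊕ K) ⊕ (M2 ⊕ K) = M1 ⊕ M2 — the shared key cancels under XOR.
byte 0: af XOR 30 = 9f
byte 1: aa XOR 1f = b5
byte 2: b9 XOR db = 62
byte 3: ad XOR 1f = b2
byte 4: 21 XOR 06 = 27
byte 5: 6f XOR 75 = 1a
byte 6: 8c XOR 5c = d0
byte 7: 9a XOR 0c = 96
byte 8: c3 XOR c9 = 0a
byte 9: 94 XOR 8e = 1a

9f b5 62 b2 27 1a d0 96 0a 1a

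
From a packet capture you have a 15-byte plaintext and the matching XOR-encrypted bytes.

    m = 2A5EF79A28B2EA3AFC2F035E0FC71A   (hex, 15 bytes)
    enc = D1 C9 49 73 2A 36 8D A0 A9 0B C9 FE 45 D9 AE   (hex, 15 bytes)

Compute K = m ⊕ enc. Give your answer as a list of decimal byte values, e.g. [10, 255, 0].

[251, 151, 190, 233, 2, 132, 103, 154, 85, 36, 202, 160, 74, 30, 180]

Since enc = m ⊕ K, XORing both sides with m gives K = m ⊕ enc.
2a xor d1 = fb
5e xor c9 = 97
f7 xor 49 = be
9a xor 73 = e9
28 xor 2a = 02
b2 xor 36 = 84
ea xor 8d = 67
3a xor a0 = 9a
fc xor a9 = 55
2f xor 0b = 24
03 xor c9 = ca
5e xor fe = a0
0f xor 45 = 4a
c7 xor d9 = 1e
1a xor ae = b4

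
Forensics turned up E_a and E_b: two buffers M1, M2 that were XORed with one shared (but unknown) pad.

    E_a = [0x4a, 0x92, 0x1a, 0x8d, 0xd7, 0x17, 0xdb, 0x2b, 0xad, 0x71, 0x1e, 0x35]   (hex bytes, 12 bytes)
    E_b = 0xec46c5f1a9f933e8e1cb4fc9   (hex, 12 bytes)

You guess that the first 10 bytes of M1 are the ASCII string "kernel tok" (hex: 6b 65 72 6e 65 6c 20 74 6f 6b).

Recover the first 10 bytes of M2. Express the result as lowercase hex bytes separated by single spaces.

First, E_a ⊕ E_b = (M1 ⊕ K) ⊕ (M2 ⊕ K) = M1 ⊕ M2, so the key drops out. Then M2 = (M1 ⊕ M2) ⊕ M1 over the first 10 bytes.
byte 0: (4a XOR ec) XOR 6b = a6 XOR 6b = cd
byte 1: (92 XOR 46) XOR 65 = d4 XOR 65 = b1
byte 2: (1a XOR c5) XOR 72 = df XOR 72 = ad
byte 3: (8d XOR f1) XOR 6e = 7c XOR 6e = 12
byte 4: (d7 XOR a9) XOR 65 = 7e XOR 65 = 1b
byte 5: (17 XOR f9) XOR 6c = ee XOR 6c = 82
byte 6: (db XOR 33) XOR 20 = e8 XOR 20 = c8
byte 7: (2b XOR e8) XOR 74 = c3 XOR 74 = b7
byte 8: (ad XOR e1) XOR 6f = 4c XOR 6f = 23
byte 9: (71 XOR cb) XOR 6b = ba XOR 6b = d1

cd b1 ad 12 1b 82 c8 b7 23 d1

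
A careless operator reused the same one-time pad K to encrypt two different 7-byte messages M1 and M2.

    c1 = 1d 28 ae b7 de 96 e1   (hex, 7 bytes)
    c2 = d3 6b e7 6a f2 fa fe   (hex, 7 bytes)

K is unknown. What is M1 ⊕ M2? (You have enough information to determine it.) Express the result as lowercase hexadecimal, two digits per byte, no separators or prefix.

c1 ⊕ c2 = (M1 ⊕ K) ⊕ (M2 ⊕ K) = M1 ⊕ M2 — the shared key cancels under XOR.
1d ⊕ d3 = ce
28 ⊕ 6b = 43
ae ⊕ e7 = 49
b7 ⊕ 6a = dd
de ⊕ f2 = 2c
96 ⊕ fa = 6c
e1 ⊕ fe = 1f

ce4349dd2c6c1f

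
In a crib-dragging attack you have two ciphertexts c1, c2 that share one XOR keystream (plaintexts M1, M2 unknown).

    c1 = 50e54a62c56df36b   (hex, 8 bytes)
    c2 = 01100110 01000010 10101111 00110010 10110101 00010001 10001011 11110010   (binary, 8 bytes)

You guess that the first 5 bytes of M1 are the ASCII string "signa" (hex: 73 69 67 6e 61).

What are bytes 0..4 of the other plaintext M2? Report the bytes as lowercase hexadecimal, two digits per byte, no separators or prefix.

First, c1 ⊕ c2 = (M1 ⊕ K) ⊕ (M2 ⊕ K) = M1 ⊕ M2, so the key drops out. Then M2 = (M1 ⊕ M2) ⊕ M1 over the first 5 bytes.
byte 0: (50 ⊕ 66) ⊕ 73 = 36 ⊕ 73 = 45
byte 1: (e5 ⊕ 42) ⊕ 69 = a7 ⊕ 69 = ce
byte 2: (4a ⊕ af) ⊕ 67 = e5 ⊕ 67 = 82
byte 3: (62 ⊕ 32) ⊕ 6e = 50 ⊕ 6e = 3e
byte 4: (c5 ⊕ b5) ⊕ 61 = 70 ⊕ 61 = 11

45ce823e11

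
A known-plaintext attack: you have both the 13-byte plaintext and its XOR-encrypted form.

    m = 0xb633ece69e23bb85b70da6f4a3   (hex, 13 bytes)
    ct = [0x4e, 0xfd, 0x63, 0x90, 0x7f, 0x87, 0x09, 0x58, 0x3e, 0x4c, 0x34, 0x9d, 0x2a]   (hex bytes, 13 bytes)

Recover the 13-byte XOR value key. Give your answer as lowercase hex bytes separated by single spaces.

f8 ce 8f 76 e1 a4 b2 dd 89 41 92 69 89

Since ct = m ⊕ key, XORing both sides with m gives key = m ⊕ ct.
byte 0: 10110110 XOR 01001110 = 11111000
byte 1: 00110011 XOR 11111101 = 11001110
byte 2: 11101100 XOR 01100011 = 10001111
byte 3: 11100110 XOR 10010000 = 01110110
byte 4: 10011110 XOR 01111111 = 11100001
byte 5: 00100011 XOR 10000111 = 10100100
byte 6: 10111011 XOR 00001001 = 10110010
byte 7: 10000101 XOR 01011000 = 11011101
byte 8: 10110111 XOR 00111110 = 10001001
byte 9: 00001101 XOR 01001100 = 01000001
byte 10: 10100110 XOR 00110100 = 10010010
byte 11: 11110100 XOR 10011101 = 01101001
byte 12: 10100011 XOR 00101010 = 10001001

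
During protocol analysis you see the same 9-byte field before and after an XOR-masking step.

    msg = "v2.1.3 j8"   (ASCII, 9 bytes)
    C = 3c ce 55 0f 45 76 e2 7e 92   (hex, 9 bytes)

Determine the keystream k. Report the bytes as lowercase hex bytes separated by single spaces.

4a fc 7b 3e 6b 45 c2 14 aa

Since C = msg ⊕ k, XORing both sides with msg gives k = msg ⊕ C.
76 xor 3c = 4a
32 xor ce = fc
2e xor 55 = 7b
31 xor 0f = 3e
2e xor 45 = 6b
33 xor 76 = 45
20 xor e2 = c2
6a xor 7e = 14
38 xor 92 = aa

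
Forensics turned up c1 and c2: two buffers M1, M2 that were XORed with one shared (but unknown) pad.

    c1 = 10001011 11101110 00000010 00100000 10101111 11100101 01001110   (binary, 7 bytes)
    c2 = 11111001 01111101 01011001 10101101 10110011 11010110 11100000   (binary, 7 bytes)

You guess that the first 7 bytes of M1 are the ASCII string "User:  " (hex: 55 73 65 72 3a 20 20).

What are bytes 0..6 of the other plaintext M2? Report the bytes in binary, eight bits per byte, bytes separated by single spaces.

00100111 11100000 00111110 11111111 00100110 00010011 10001110

First, c1 ⊕ c2 = (M1 ⊕ K) ⊕ (M2 ⊕ K) = M1 ⊕ M2, so the key drops out. Then M2 = (M1 ⊕ M2) ⊕ M1 over the first 7 bytes.
byte 0: (8b ^ f9) ^ 55 = 72 ^ 55 = 27
byte 1: (ee ^ 7d) ^ 73 = 93 ^ 73 = e0
byte 2: (02 ^ 59) ^ 65 = 5b ^ 65 = 3e
byte 3: (20 ^ ad) ^ 72 = 8d ^ 72 = ff
byte 4: (af ^ b3) ^ 3a = 1c ^ 3a = 26
byte 5: (e5 ^ d6) ^ 20 = 33 ^ 20 = 13
byte 6: (4e ^ e0) ^ 20 = ae ^ 20 = 8e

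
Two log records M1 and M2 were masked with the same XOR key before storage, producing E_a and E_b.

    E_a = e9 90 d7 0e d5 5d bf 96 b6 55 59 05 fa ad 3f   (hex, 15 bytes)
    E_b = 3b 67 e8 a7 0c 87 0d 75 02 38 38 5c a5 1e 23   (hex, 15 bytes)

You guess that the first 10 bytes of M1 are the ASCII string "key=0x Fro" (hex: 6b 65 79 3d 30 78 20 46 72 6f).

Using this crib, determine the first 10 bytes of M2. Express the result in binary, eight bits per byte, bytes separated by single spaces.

First, E_a ⊕ E_b = (M1 ⊕ K) ⊕ (M2 ⊕ K) = M1 ⊕ M2, so the key drops out. Then M2 = (M1 ⊕ M2) ⊕ M1 over the first 10 bytes.
byte 0: (e9 xor 3b) xor 6b = d2 xor 6b = b9
byte 1: (90 xor 67) xor 65 = f7 xor 65 = 92
byte 2: (d7 xor e8) xor 79 = 3f xor 79 = 46
byte 3: (0e xor a7) xor 3d = a9 xor 3d = 94
byte 4: (d5 xor 0c) xor 30 = d9 xor 30 = e9
byte 5: (5d xor 87) xor 78 = da xor 78 = a2
byte 6: (bf xor 0d) xor 20 = b2 xor 20 = 92
byte 7: (96 xor 75) xor 46 = e3 xor 46 = a5
byte 8: (b6 xor 02) xor 72 = b4 xor 72 = c6
byte 9: (55 xor 38) xor 6f = 6d xor 6f = 02

10111001 10010010 01000110 10010100 11101001 10100010 10010010 10100101 11000110 00000010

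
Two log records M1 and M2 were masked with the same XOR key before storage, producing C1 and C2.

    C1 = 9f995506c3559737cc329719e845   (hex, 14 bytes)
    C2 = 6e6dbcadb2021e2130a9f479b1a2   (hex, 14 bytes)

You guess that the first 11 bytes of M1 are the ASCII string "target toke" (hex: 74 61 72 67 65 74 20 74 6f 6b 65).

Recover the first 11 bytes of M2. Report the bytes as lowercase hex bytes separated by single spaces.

85 95 9b cc 14 23 a9 62 93 f0 06

First, C1 ⊕ C2 = (M1 ⊕ K) ⊕ (M2 ⊕ K) = M1 ⊕ M2, so the key drops out. Then M2 = (M1 ⊕ M2) ⊕ M1 over the first 11 bytes.
byte 0: (9f ^ 6e) ^ 74 = f1 ^ 74 = 85
byte 1: (99 ^ 6d) ^ 61 = f4 ^ 61 = 95
byte 2: (55 ^ bc) ^ 72 = e9 ^ 72 = 9b
byte 3: (06 ^ ad) ^ 67 = ab ^ 67 = cc
byte 4: (c3 ^ b2) ^ 65 = 71 ^ 65 = 14
byte 5: (55 ^ 02) ^ 74 = 57 ^ 74 = 23
byte 6: (97 ^ 1e) ^ 20 = 89 ^ 20 = a9
byte 7: (37 ^ 21) ^ 74 = 16 ^ 74 = 62
byte 8: (cc ^ 30) ^ 6f = fc ^ 6f = 93
byte 9: (32 ^ a9) ^ 6b = 9b ^ 6b = f0
byte 10: (97 ^ f4) ^ 65 = 63 ^ 65 = 06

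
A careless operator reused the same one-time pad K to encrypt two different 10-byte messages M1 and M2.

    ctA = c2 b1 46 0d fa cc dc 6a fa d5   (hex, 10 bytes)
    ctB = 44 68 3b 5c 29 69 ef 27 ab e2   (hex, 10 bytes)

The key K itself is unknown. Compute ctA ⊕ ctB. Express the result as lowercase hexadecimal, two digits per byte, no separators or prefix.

ctA ⊕ ctB = (M1 ⊕ K) ⊕ (M2 ⊕ K) = M1 ⊕ M2 — the shared key cancels under XOR.
c2 xor 44 = 86
b1 xor 68 = d9
46 xor 3b = 7d
0d xor 5c = 51
fa xor 29 = d3
cc xor 69 = a5
dc xor ef = 33
6a xor 27 = 4d
fa xor ab = 51
d5 xor e2 = 37

86d97d51d3a5334d5137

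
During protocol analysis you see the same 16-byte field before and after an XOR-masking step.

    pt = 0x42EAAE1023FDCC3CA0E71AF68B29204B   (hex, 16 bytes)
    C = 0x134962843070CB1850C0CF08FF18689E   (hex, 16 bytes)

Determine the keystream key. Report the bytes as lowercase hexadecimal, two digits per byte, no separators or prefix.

Since C = pt ⊕ key, XORing both sides with pt gives key = pt ⊕ C.
byte 0:  66 xor  19 =  81
byte 1: 234 xor  73 = 163
byte 2: 174 xor  98 = 204
byte 3:  16 xor 132 = 148
byte 4:  35 xor  48 =  19
byte 5: 253 xor 112 = 141
byte 6: 204 xor 203 =   7
byte 7:  60 xor  24 =  36
byte 8: 160 xor  80 = 240
byte 9: 231 xor 192 =  39
byte 10:  26 xor 207 = 213
byte 11: 246 xor   8 = 254
byte 12: 139 xor 255 = 116
byte 13:  41 xor  24 =  49
byte 14:  32 xor 104 =  72
byte 15:  75 xor 158 = 213

51a3cc94138d0724f027d5fe743148d5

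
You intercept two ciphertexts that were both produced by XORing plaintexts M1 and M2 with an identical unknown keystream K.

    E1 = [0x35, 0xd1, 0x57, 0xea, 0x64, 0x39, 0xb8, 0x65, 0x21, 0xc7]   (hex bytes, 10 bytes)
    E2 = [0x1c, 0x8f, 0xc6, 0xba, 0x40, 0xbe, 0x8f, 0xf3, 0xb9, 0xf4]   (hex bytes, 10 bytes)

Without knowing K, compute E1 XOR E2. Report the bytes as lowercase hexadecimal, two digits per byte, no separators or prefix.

295e9150248737969833

E1 ⊕ E2 = (M1 ⊕ K) ⊕ (M2 ⊕ K) = M1 ⊕ M2 — the shared key cancels under XOR.
byte 0: 35 xor 1c = 29
byte 1: d1 xor 8f = 5e
byte 2: 57 xor c6 = 91
byte 3: ea xor ba = 50
byte 4: 64 xor 40 = 24
byte 5: 39 xor be = 87
byte 6: b8 xor 8f = 37
byte 7: 65 xor f3 = 96
byte 8: 21 xor b9 = 98
byte 9: c7 xor f4 = 33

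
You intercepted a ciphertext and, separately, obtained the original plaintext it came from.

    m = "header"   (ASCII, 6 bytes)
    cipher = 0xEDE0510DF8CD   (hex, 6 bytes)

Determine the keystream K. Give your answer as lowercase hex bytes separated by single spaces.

85 85 30 69 9d bf

Since cipher = m ⊕ K, XORing both sides with m gives K = m ⊕ cipher.
68 ⊕ ed = 85
65 ⊕ e0 = 85
61 ⊕ 51 = 30
64 ⊕ 0d = 69
65 ⊕ f8 = 9d
72 ⊕ cd = bf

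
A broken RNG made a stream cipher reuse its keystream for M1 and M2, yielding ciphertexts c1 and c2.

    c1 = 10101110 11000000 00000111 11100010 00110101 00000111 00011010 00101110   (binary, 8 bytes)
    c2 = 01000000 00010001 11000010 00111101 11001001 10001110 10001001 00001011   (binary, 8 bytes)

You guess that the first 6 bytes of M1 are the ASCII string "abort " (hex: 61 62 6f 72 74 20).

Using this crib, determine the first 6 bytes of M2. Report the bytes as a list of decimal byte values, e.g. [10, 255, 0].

[143, 179, 170, 173, 136, 169]

First, c1 ⊕ c2 = (M1 ⊕ K) ⊕ (M2 ⊕ K) = M1 ⊕ M2, so the key drops out. Then M2 = (M1 ⊕ M2) ⊕ M1 over the first 6 bytes.
byte 0: (ae xor 40) xor 61 = ee xor 61 = 8f
byte 1: (c0 xor 11) xor 62 = d1 xor 62 = b3
byte 2: (07 xor c2) xor 6f = c5 xor 6f = aa
byte 3: (e2 xor 3d) xor 72 = df xor 72 = ad
byte 4: (35 xor c9) xor 74 = fc xor 74 = 88
byte 5: (07 xor 8e) xor 20 = 89 xor 20 = a9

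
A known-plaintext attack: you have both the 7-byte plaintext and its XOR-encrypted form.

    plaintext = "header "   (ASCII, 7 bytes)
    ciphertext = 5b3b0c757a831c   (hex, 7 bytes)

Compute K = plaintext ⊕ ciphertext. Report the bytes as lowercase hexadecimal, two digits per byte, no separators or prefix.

Since ciphertext = plaintext ⊕ K, XORing both sides with plaintext gives K = plaintext ⊕ ciphertext.
byte 0: 68 XOR 5b = 33
byte 1: 65 XOR 3b = 5e
byte 2: 61 XOR 0c = 6d
byte 3: 64 XOR 75 = 11
byte 4: 65 XOR 7a = 1f
byte 5: 72 XOR 83 = f1
byte 6: 20 XOR 1c = 3c

335e6d111ff13c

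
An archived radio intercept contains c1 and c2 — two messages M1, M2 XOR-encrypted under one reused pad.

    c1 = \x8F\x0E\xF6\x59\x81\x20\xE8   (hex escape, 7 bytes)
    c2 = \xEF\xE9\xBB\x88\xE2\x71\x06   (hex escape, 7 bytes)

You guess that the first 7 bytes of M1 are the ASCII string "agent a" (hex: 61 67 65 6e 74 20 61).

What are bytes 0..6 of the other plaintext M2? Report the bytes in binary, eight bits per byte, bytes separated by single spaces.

First, c1 ⊕ c2 = (M1 ⊕ K) ⊕ (M2 ⊕ K) = M1 ⊕ M2, so the key drops out. Then M2 = (M1 ⊕ M2) ⊕ M1 over the first 7 bytes.
byte 0: (8f ^ ef) ^ 61 = 60 ^ 61 = 01
byte 1: (0e ^ e9) ^ 67 = e7 ^ 67 = 80
byte 2: (f6 ^ bb) ^ 65 = 4d ^ 65 = 28
byte 3: (59 ^ 88) ^ 6e = d1 ^ 6e = bf
byte 4: (81 ^ e2) ^ 74 = 63 ^ 74 = 17
byte 5: (20 ^ 71) ^ 20 = 51 ^ 20 = 71
byte 6: (e8 ^ 06) ^ 61 = ee ^ 61 = 8f

00000001 10000000 00101000 10111111 00010111 01110001 10001111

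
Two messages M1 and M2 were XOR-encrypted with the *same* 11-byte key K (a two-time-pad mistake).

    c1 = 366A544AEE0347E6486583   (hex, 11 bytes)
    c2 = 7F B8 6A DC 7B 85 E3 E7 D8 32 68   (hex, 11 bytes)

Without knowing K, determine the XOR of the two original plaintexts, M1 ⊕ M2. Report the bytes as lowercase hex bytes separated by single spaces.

c1 ⊕ c2 = (M1 ⊕ K) ⊕ (M2 ⊕ K) = M1 ⊕ M2 — the shared key cancels under XOR.
36 ⊕ 7f = 49
6a ⊕ b8 = d2
54 ⊕ 6a = 3e
4a ⊕ dc = 96
ee ⊕ 7b = 95
03 ⊕ 85 = 86
47 ⊕ e3 = a4
e6 ⊕ e7 = 01
48 ⊕ d8 = 90
65 ⊕ 32 = 57
83 ⊕ 68 = eb

49 d2 3e 96 95 86 a4 01 90 57 eb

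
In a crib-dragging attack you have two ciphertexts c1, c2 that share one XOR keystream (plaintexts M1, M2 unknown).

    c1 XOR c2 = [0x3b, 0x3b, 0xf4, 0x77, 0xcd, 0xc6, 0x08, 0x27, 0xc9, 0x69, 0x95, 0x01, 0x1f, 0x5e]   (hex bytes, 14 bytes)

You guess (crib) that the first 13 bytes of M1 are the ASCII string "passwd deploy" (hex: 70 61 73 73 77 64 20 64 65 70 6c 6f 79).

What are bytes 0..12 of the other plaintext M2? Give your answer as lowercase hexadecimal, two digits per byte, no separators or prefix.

4b5a8704baa22843ac19f96e66

Since c1 ⊕ c2 = M1 ⊕ M2, XORing with the guessed M1 bytes yields the corresponding M2 bytes: M2 = (c1 ⊕ c2) ⊕ M1.
3b ⊕ 70 = 4b
3b ⊕ 61 = 5a
f4 ⊕ 73 = 87
77 ⊕ 73 = 04
cd ⊕ 77 = ba
c6 ⊕ 64 = a2
08 ⊕ 20 = 28
27 ⊕ 64 = 43
c9 ⊕ 65 = ac
69 ⊕ 70 = 19
95 ⊕ 6c = f9
01 ⊕ 6f = 6e
1f ⊕ 79 = 66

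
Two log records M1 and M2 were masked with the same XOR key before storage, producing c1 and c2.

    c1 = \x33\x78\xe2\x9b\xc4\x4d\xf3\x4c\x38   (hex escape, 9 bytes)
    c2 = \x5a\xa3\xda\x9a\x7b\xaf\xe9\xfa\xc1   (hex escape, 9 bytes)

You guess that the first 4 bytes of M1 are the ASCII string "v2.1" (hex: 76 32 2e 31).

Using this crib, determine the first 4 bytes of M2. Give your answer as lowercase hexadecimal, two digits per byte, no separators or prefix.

First, c1 ⊕ c2 = (M1 ⊕ K) ⊕ (M2 ⊕ K) = M1 ⊕ M2, so the key drops out. Then M2 = (M1 ⊕ M2) ⊕ M1 over the first 4 bytes.
byte 0: (33 xor 5a) xor 76 = 69 xor 76 = 1f
byte 1: (78 xor a3) xor 32 = db xor 32 = e9
byte 2: (e2 xor da) xor 2e = 38 xor 2e = 16
byte 3: (9b xor 9a) xor 31 = 01 xor 31 = 30

1fe91630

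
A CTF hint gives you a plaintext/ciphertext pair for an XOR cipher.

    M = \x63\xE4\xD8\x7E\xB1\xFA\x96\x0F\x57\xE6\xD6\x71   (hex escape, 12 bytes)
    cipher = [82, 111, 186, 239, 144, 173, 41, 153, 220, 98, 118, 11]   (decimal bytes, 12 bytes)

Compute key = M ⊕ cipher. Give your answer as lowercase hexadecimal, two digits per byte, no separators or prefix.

318b62912157bf968b84a07a

Since cipher = M ⊕ key, XORing both sides with M gives key = M ⊕ cipher.
byte 0: 63 XOR 52 = 31
byte 1: e4 XOR 6f = 8b
byte 2: d8 XOR ba = 62
byte 3: 7e XOR ef = 91
byte 4: b1 XOR 90 = 21
byte 5: fa XOR ad = 57
byte 6: 96 XOR 29 = bf
byte 7: 0f XOR 99 = 96
byte 8: 57 XOR dc = 8b
byte 9: e6 XOR 62 = 84
byte 10: d6 XOR 76 = a0
byte 11: 71 XOR 0b = 7a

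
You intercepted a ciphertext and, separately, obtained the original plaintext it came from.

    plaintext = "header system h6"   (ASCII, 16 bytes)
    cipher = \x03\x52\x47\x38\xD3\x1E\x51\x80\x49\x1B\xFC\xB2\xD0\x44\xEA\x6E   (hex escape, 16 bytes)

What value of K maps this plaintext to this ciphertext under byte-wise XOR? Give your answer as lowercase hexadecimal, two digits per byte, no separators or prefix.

Since cipher = plaintext ⊕ K, XORing both sides with plaintext gives K = plaintext ⊕ cipher.
68 ^ 03 = 6b
65 ^ 52 = 37
61 ^ 47 = 26
64 ^ 38 = 5c
65 ^ d3 = b6
72 ^ 1e = 6c
20 ^ 51 = 71
73 ^ 80 = f3
79 ^ 49 = 30
73 ^ 1b = 68
74 ^ fc = 88
65 ^ b2 = d7
6d ^ d0 = bd
20 ^ 44 = 64
68 ^ ea = 82
36 ^ 6e = 58

6b37265cb66c71f3306888d7bd648258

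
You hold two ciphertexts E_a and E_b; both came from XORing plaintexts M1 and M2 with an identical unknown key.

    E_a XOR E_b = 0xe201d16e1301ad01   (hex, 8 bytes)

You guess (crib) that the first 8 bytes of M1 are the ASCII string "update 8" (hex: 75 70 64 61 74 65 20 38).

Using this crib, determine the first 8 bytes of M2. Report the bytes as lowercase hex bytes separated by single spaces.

97 71 b5 0f 67 64 8d 39

Since E_a ⊕ E_b = M1 ⊕ M2, XORing with the guessed M1 bytes yields the corresponding M2 bytes: M2 = (E_a ⊕ E_b) ⊕ M1.
byte 0: e2 ⊕ 75 = 97
byte 1: 01 ⊕ 70 = 71
byte 2: d1 ⊕ 64 = b5
byte 3: 6e ⊕ 61 = 0f
byte 4: 13 ⊕ 74 = 67
byte 5: 01 ⊕ 65 = 64
byte 6: ad ⊕ 20 = 8d
byte 7: 01 ⊕ 38 = 39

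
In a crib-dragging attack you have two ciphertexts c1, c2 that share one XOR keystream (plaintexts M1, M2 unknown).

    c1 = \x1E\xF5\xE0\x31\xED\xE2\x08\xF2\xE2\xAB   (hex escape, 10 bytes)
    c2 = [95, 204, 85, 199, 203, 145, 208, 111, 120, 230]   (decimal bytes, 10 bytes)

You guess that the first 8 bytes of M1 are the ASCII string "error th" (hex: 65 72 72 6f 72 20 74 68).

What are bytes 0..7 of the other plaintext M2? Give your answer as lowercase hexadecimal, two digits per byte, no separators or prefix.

244bc7995453acf5

First, c1 ⊕ c2 = (M1 ⊕ K) ⊕ (M2 ⊕ K) = M1 ⊕ M2, so the key drops out. Then M2 = (M1 ⊕ M2) ⊕ M1 over the first 8 bytes.
byte 0: (1e XOR 5f) XOR 65 = 41 XOR 65 = 24
byte 1: (f5 XOR cc) XOR 72 = 39 XOR 72 = 4b
byte 2: (e0 XOR 55) XOR 72 = b5 XOR 72 = c7
byte 3: (31 XOR c7) XOR 6f = f6 XOR 6f = 99
byte 4: (ed XOR cb) XOR 72 = 26 XOR 72 = 54
byte 5: (e2 XOR 91) XOR 20 = 73 XOR 20 = 53
byte 6: (08 XOR d0) XOR 74 = d8 XOR 74 = ac
byte 7: (f2 XOR 6f) XOR 68 = 9d XOR 68 = f5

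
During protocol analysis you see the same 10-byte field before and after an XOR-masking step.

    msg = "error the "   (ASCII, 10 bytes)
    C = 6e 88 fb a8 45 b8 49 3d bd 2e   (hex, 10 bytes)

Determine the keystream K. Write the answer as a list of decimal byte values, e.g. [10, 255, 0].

[11, 250, 137, 199, 55, 152, 61, 85, 216, 14]

Since C = msg ⊕ K, XORing both sides with msg gives K = msg ⊕ C.
65 ⊕ 6e = 0b
72 ⊕ 88 = fa
72 ⊕ fb = 89
6f ⊕ a8 = c7
72 ⊕ 45 = 37
20 ⊕ b8 = 98
74 ⊕ 49 = 3d
68 ⊕ 3d = 55
65 ⊕ bd = d8
20 ⊕ 2e = 0e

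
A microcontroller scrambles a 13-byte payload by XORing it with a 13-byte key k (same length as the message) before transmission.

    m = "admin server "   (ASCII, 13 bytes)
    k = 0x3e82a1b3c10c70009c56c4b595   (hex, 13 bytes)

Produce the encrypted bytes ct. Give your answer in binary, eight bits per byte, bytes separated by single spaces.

01011111 11100110 11001100 11011010 10101111 00101100 00000011 01100101 11101110 00100000 10100001 11000111 10110101

XOR is its own inverse, so applying the key byte-wise gives the result directly.
01100001 ⊕ 00111110 = 01011111
01100100 ⊕ 10000010 = 11100110
01101101 ⊕ 10100001 = 11001100
01101001 ⊕ 10110011 = 11011010
01101110 ⊕ 11000001 = 10101111
00100000 ⊕ 00001100 = 00101100
01110011 ⊕ 01110000 = 00000011
01100101 ⊕ 00000000 = 01100101
01110010 ⊕ 10011100 = 11101110
01110110 ⊕ 01010110 = 00100000
01100101 ⊕ 11000100 = 10100001
01110010 ⊕ 10110101 = 11000111
00100000 ⊕ 10010101 = 10110101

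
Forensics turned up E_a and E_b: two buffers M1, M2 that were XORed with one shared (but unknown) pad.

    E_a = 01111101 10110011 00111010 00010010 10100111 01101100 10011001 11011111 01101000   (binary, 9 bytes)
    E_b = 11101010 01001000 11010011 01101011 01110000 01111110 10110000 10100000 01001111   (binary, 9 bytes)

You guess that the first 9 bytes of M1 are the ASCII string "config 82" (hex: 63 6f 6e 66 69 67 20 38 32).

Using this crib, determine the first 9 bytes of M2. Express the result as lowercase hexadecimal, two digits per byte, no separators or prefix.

First, E_a ⊕ E_b = (M1 ⊕ K) ⊕ (M2 ⊕ K) = M1 ⊕ M2, so the key drops out. Then M2 = (M1 ⊕ M2) ⊕ M1 over the first 9 bytes.
byte 0: (7d xor ea) xor 63 = 97 xor 63 = f4
byte 1: (b3 xor 48) xor 6f = fb xor 6f = 94
byte 2: (3a xor d3) xor 6e = e9 xor 6e = 87
byte 3: (12 xor 6b) xor 66 = 79 xor 66 = 1f
byte 4: (a7 xor 70) xor 69 = d7 xor 69 = be
byte 5: (6c xor 7e) xor 67 = 12 xor 67 = 75
byte 6: (99 xor b0) xor 20 = 29 xor 20 = 09
byte 7: (df xor a0) xor 38 = 7f xor 38 = 47
byte 8: (68 xor 4f) xor 32 = 27 xor 32 = 15

f494871fbe75094715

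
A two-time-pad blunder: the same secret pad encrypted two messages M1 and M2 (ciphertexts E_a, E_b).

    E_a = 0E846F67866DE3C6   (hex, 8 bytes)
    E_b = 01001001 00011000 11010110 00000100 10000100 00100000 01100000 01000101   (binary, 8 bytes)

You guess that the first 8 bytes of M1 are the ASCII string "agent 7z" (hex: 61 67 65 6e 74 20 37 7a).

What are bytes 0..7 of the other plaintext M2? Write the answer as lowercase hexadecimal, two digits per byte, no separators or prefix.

First, E_a ⊕ E_b = (M1 ⊕ K) ⊕ (M2 ⊕ K) = M1 ⊕ M2, so the key drops out. Then M2 = (M1 ⊕ M2) ⊕ M1 over the first 8 bytes.
byte 0: (0e XOR 49) XOR 61 = 47 XOR 61 = 26
byte 1: (84 XOR 18) XOR 67 = 9c XOR 67 = fb
byte 2: (6f XOR d6) XOR 65 = b9 XOR 65 = dc
byte 3: (67 XOR 04) XOR 6e = 63 XOR 6e = 0d
byte 4: (86 XOR 84) XOR 74 = 02 XOR 74 = 76
byte 5: (6d XOR 20) XOR 20 = 4d XOR 20 = 6d
byte 6: (e3 XOR 60) XOR 37 = 83 XOR 37 = b4
byte 7: (c6 XOR 45) XOR 7a = 83 XOR 7a = f9

26fbdc0d766db4f9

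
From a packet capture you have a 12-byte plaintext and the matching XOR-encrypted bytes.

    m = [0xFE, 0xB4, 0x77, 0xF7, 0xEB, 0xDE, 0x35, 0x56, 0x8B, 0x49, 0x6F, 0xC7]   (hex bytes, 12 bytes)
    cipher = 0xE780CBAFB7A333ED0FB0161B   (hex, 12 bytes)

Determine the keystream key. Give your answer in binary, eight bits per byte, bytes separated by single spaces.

00011001 00110100 10111100 01011000 01011100 01111101 00000110 10111011 10000100 11111001 01111001 11011100

Since cipher = m ⊕ key, XORing both sides with m gives key = m ⊕ cipher.
byte 0: fe ^ e7 = 19
byte 1: b4 ^ 80 = 34
byte 2: 77 ^ cb = bc
byte 3: f7 ^ af = 58
byte 4: eb ^ b7 = 5c
byte 5: de ^ a3 = 7d
byte 6: 35 ^ 33 = 06
byte 7: 56 ^ ed = bb
byte 8: 8b ^ 0f = 84
byte 9: 49 ^ b0 = f9
byte 10: 6f ^ 16 = 79
byte 11: c7 ^ 1b = dc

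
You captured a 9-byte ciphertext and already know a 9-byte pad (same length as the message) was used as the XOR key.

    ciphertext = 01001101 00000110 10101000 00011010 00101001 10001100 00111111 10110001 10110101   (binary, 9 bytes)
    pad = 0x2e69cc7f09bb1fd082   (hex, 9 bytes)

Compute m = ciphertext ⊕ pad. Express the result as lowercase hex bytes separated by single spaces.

XOR is its own inverse, so applying the key byte-wise gives the result directly.
byte 0:  77 xor  46 =  99
byte 1:   6 xor 105 = 111
byte 2: 168 xor 204 = 100
byte 3:  26 xor 127 = 101
byte 4:  41 xor   9 =  32
byte 5: 140 xor 187 =  55
byte 6:  63 xor  31 =  32
byte 7: 177 xor 208 =  97
byte 8: 181 xor 130 =  55

63 6f 64 65 20 37 20 61 37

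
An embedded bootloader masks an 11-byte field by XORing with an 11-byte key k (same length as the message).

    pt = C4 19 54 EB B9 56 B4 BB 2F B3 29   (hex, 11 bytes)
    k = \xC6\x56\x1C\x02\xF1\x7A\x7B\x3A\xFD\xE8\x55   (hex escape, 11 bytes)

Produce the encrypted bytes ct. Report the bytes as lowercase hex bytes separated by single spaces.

XOR is its own inverse, so applying the key byte-wise gives the result directly.
byte 0: c4 ⊕ c6 = 02
byte 1: 19 ⊕ 56 = 4f
byte 2: 54 ⊕ 1c = 48
byte 3: eb ⊕ 02 = e9
byte 4: b9 ⊕ f1 = 48
byte 5: 56 ⊕ 7a = 2c
byte 6: b4 ⊕ 7b = cf
byte 7: bb ⊕ 3a = 81
byte 8: 2f ⊕ fd = d2
byte 9: b3 ⊕ e8 = 5b
byte 10: 29 ⊕ 55 = 7c

02 4f 48 e9 48 2c cf 81 d2 5b 7c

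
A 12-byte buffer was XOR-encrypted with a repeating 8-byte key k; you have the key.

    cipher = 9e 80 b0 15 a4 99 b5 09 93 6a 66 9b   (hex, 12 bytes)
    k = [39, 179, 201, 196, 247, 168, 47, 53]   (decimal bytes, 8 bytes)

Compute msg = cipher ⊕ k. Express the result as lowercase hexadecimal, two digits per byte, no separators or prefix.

The 8-byte key repeats, so the effective keystream is 27 b3 c9 c4 f7 a8 2f 35 27 b3 c9 c4.
byte 0: 9e ^ 27 = b9
byte 1: 80 ^ b3 = 33
byte 2: b0 ^ c9 = 79
byte 3: 15 ^ c4 = d1
byte 4: a4 ^ f7 = 53
byte 5: 99 ^ a8 = 31
byte 6: b5 ^ 2f = 9a
byte 7: 09 ^ 35 = 3c
byte 8: 93 ^ 27 = b4
byte 9: 6a ^ b3 = d9
byte 10: 66 ^ c9 = af
byte 11: 9b ^ c4 = 5f

b93379d153319a3cb4d9af5f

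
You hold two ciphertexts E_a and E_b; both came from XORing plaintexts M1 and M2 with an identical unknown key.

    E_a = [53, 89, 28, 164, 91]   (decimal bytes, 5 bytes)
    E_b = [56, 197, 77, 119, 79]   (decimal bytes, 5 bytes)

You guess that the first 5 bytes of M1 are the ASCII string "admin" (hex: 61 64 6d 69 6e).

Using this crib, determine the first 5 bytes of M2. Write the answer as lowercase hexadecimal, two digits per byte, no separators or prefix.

6cf83cba7a

First, E_a ⊕ E_b = (M1 ⊕ K) ⊕ (M2 ⊕ K) = M1 ⊕ M2, so the key drops out. Then M2 = (M1 ⊕ M2) ⊕ M1 over the first 5 bytes.
byte 0: (35 ⊕ 38) ⊕ 61 = 0d ⊕ 61 = 6c
byte 1: (59 ⊕ c5) ⊕ 64 = 9c ⊕ 64 = f8
byte 2: (1c ⊕ 4d) ⊕ 6d = 51 ⊕ 6d = 3c
byte 3: (a4 ⊕ 77) ⊕ 69 = d3 ⊕ 69 = ba
byte 4: (5b ⊕ 4f) ⊕ 6e = 14 ⊕ 6e = 7a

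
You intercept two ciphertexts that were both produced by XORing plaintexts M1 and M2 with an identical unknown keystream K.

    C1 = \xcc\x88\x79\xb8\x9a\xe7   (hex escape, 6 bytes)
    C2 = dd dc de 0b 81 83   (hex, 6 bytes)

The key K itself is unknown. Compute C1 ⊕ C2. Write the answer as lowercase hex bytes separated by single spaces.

11 54 a7 b3 1b 64

C1 ⊕ C2 = (M1 ⊕ K) ⊕ (M2 ⊕ K) = M1 ⊕ M2 — the shared key cancels under XOR.
cc ⊕ dd = 11
88 ⊕ dc = 54
79 ⊕ de = a7
b8 ⊕ 0b = b3
9a ⊕ 81 = 1b
e7 ⊕ 83 = 64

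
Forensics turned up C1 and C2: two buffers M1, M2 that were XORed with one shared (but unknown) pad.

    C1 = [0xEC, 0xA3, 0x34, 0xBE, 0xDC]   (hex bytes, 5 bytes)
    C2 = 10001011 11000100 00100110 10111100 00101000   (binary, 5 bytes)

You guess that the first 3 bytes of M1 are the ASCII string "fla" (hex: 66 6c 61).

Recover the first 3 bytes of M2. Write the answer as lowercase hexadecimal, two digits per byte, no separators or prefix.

010b73

First, C1 ⊕ C2 = (M1 ⊕ K) ⊕ (M2 ⊕ K) = M1 ⊕ M2, so the key drops out. Then M2 = (M1 ⊕ M2) ⊕ M1 over the first 3 bytes.
byte 0: (ec ^ 8b) ^ 66 = 67 ^ 66 = 01
byte 1: (a3 ^ c4) ^ 6c = 67 ^ 6c = 0b
byte 2: (34 ^ 26) ^ 61 = 12 ^ 61 = 73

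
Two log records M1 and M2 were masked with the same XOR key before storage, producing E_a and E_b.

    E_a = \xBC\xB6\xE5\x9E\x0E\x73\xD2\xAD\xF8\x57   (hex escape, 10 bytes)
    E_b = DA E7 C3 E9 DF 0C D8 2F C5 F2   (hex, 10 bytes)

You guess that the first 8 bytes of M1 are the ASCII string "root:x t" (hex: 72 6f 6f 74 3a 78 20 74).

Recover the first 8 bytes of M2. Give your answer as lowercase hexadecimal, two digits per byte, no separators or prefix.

143e4903eb072af6

First, E_a ⊕ E_b = (M1 ⊕ K) ⊕ (M2 ⊕ K) = M1 ⊕ M2, so the key drops out. Then M2 = (M1 ⊕ M2) ⊕ M1 over the first 8 bytes.
byte 0: (bc xor da) xor 72 = 66 xor 72 = 14
byte 1: (b6 xor e7) xor 6f = 51 xor 6f = 3e
byte 2: (e5 xor c3) xor 6f = 26 xor 6f = 49
byte 3: (9e xor e9) xor 74 = 77 xor 74 = 03
byte 4: (0e xor df) xor 3a = d1 xor 3a = eb
byte 5: (73 xor 0c) xor 78 = 7f xor 78 = 07
byte 6: (d2 xor d8) xor 20 = 0a xor 20 = 2a
byte 7: (ad xor 2f) xor 74 = 82 xor 74 = f6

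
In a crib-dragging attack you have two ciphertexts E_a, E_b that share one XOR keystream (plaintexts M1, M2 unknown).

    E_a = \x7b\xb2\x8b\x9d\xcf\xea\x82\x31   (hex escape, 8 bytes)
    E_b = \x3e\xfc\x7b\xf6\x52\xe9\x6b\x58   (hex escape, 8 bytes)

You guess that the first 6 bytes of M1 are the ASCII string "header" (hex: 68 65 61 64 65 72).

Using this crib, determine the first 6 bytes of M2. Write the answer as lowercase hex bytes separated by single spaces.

First, E_a ⊕ E_b = (M1 ⊕ K) ⊕ (M2 ⊕ K) = M1 ⊕ M2, so the key drops out. Then M2 = (M1 ⊕ M2) ⊕ M1 over the first 6 bytes.
byte 0: (7b XOR 3e) XOR 68 = 45 XOR 68 = 2d
byte 1: (b2 XOR fc) XOR 65 = 4e XOR 65 = 2b
byte 2: (8b XOR 7b) XOR 61 = f0 XOR 61 = 91
byte 3: (9d XOR f6) XOR 64 = 6b XOR 64 = 0f
byte 4: (cf XOR 52) XOR 65 = 9d XOR 65 = f8
byte 5: (ea XOR e9) XOR 72 = 03 XOR 72 = 71

2d 2b 91 0f f8 71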